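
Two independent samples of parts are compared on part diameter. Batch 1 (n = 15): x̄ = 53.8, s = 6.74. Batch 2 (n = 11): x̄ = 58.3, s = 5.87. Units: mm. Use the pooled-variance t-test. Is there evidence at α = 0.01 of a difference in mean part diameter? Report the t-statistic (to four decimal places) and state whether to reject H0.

Let group 1 = batch 1, group 2 = batch 2. H0: μ_1 = μ_2; H1: μ_1 ≠ μ_2 (two-sample pooled-variance t-test, two-sided).
s_p² = [(15−1)·6.74² + (11−1)·5.87²]/(15+11−2) = 40.8565
t = (53.8 − 58.3)/√[40.8565·(1/15 + 1/11)] = -1.7735
df = n₁ + n₂ − 2 = 24
Two-sided p-value ≈ 0.089
Since p ≈ 0.089 > α = 0.01, fail to reject H0; the data do not provide sufficient evidence against H0.

t = -1.7735; fail to reject H0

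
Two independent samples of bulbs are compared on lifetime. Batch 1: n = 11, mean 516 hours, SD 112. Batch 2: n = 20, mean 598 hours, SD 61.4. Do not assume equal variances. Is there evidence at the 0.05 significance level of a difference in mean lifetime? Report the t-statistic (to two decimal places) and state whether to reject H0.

t = -2.25; reject H0

Let group 1 = batch 1, group 2 = batch 2. H0: μ_1 = μ_2; H1: μ_1 ≠ μ_2 (Welch's two-sample t-test, two-sided).
t = (x̄_1 − x̄_2)/√(s_1²/n_1 + s_2²/n_2) = (516 − 598)/√(112²/11 + 61.4²/20) = -2.25
Welch–Satterthwaite df ≈ 13.39
Two-sided p-value ≈ 0.042
Since p ≈ 0.042 < α = 0.05, reject H0; the evidence is statistically significant.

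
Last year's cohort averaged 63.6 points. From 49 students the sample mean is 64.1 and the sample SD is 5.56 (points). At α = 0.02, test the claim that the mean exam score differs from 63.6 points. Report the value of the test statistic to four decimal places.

H0: μ = 63.6; H1: μ ≠ 63.6 (one-sample t-test, two-sided).
t = (x̄ − μ₀)/(s/√n) = (64.1 − 63.6)/(5.56/√49) = 0.6295
df = n − 1 = 48
Two-sided p-value ≈ 0.5320
Since p ≈ 0.5320 > α = 0.02, fail to reject H0; the evidence is not statistically significant.

0.6295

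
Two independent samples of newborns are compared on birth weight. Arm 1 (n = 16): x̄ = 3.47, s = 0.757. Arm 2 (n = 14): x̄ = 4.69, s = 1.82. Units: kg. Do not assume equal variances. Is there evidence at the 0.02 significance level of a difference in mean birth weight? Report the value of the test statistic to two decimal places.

-2.34

Let group 1 = arm 1, group 2 = arm 2. H0: μ_1 = μ_2; H1: μ_1 ≠ μ_2 (Welch's two-sample t-test, two-sided).
t = (x̄_1 − x̄_2)/√(s_1²/n_1 + s_2²/n_2) = (3.47 − 4.69)/√(0.757²/16 + 1.82²/14) = -2.34
Welch–Satterthwaite df ≈ 16.90
Two-sided p-value ≈ 0.0320
Since p ≈ 0.0320 > α = 0.02, fail to reject H0; the evidence is not statistically significant.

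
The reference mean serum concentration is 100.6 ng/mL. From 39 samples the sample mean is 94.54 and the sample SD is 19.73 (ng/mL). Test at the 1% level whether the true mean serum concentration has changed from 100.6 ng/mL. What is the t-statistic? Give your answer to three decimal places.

H0: μ = 100.6; H1: μ ≠ 100.6 (one-sample t-test, two-sided).
t = (x̄ − μ₀)/(s/√n) = (94.54 − 100.6)/(19.73/√39) = -1.918
df = n − 1 = 38
Two-sided p-value ≈ 0.063
Since p ≈ 0.063 > α = 0.01, fail to reject H0; the evidence is not statistically significant.

-1.918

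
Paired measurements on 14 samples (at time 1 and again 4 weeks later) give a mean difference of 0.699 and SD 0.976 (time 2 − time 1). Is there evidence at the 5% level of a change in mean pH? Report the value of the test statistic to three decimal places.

2.680

H0: μ_d = 0; H1: μ_d ≠ 0 (paired t-test on the differences, two-sided).
t = d̄/(s_d/√n) = 0.699/(0.976/√14) = 2.680
df = n − 1 = 13
Two-sided p-value ≈ 0.019
Since p ≈ 0.019 < α = 0.05, reject H0; the evidence is statistically significant.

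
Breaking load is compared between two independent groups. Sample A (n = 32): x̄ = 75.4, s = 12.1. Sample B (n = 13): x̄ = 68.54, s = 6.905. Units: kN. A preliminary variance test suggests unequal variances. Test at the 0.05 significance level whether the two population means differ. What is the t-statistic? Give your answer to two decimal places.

2.39

Let group 1 = sample A, group 2 = sample B. H0: μ_1 = μ_2; H1: μ_1 ≠ μ_2 (Welch's two-sample t-test, two-sided).
t = (x̄_1 − x̄_2)/√(s_1²/n_1 + s_2²/n_2) = (75.4 − 68.54)/√(12.1²/32 + 6.905²/13) = 2.39
Welch–Satterthwaite df ≈ 37.83
Two-sided p-value ≈ 0.0220
Since p ≈ 0.0220 < α = 0.05, reject H0; the evidence is statistically significant.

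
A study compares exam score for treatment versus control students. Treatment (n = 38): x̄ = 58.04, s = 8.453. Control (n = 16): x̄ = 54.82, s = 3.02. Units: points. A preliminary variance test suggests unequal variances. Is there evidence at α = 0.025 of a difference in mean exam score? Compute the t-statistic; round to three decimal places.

2.057

Let group 1 = treatment, group 2 = control. H0: μ_1 = μ_2; H1: μ_1 ≠ μ_2 (Welch's two-sample t-test, two-sided).
t = (x̄_1 − x̄_2)/√(s_1²/n_1 + s_2²/n_2) = (58.04 − 54.82)/√(8.453²/38 + 3.02²/16) = 2.057
Welch–Satterthwaite df ≈ 51.22
Two-sided p-value ≈ 0.0448
Since p ≈ 0.0448 > α = 0.025, fail to reject H0; the evidence is not statistically significant.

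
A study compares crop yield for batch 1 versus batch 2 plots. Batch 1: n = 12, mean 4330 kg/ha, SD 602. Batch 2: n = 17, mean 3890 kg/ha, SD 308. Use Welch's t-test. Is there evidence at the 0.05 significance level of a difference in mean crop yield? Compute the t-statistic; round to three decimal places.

2.326

Let group 1 = batch 1, group 2 = batch 2. H0: μ_1 = μ_2; H1: μ_1 ≠ μ_2 (Welch's two-sample t-test, two-sided).
t = (x̄_1 − x̄_2)/√(s_1²/n_1 + s_2²/n_2) = (4330 − 3890)/√(602²/12 + 308²/17) = 2.326
Welch–Satterthwaite df ≈ 15.09
Two-sided p-value ≈ 0.0344
Since p ≈ 0.0344 < α = 0.05, reject H0; the data support H1.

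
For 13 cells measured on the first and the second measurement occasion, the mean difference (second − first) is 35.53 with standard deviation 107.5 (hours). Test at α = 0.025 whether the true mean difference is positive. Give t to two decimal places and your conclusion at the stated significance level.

t = 1.19; fail to reject H0

H0: μ_d = 0; H1: μ_d > 0 (paired t-test on the differences, right-tailed).
t = d̄/(s_d/√n) = 35.53/(107.5/√13) = 1.19
df = n − 1 = 12
p-value = P(T ≥ 1.19) ≈ 0.1282
Since p ≈ 0.1282 > α = 0.025, fail to reject H0; the data do not provide sufficient evidence against H0.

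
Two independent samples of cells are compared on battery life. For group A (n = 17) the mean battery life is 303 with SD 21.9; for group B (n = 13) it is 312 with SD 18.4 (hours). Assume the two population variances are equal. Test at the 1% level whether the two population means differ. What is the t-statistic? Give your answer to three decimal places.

-1.193

Let group 1 = group A, group 2 = group B. H0: μ_1 = μ_2; H1: μ_1 ≠ μ_2 (two-sample pooled-variance t-test, two-sided).
s_p² = [(17−1)·21.9² + (13−1)·18.4²]/(17+13−2) = 419.16
t = (303 − 312)/√[419.16·(1/17 + 1/13)] = -1.193
df = n₁ + n₂ − 2 = 28
Two-sided p-value ≈ 0.243
Since p ≈ 0.243 > α = 0.01, fail to reject H0; the data do not provide sufficient evidence against H0.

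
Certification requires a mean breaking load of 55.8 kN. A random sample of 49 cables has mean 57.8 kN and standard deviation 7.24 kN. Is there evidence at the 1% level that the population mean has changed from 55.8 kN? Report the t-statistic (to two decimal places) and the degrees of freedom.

H0: μ = 55.8; H1: μ ≠ 55.8 (one-sample t-test, two-sided).
t = (x̄ − μ₀)/(s/√n) = (57.8 − 55.8)/(7.24/√49) = 1.93
df = n − 1 = 48
Two-sided p-value ≈ 0.0591
Since p ≈ 0.0591 > α = 0.01, fail to reject H0; the data do not provide sufficient evidence against H0.

t = 1.93, df = 48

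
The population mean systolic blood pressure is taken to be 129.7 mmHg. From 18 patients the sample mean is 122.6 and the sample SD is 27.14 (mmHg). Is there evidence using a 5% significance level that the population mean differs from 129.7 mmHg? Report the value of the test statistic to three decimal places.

H0: μ = 129.7; H1: μ ≠ 129.7 (one-sample t-test, two-sided).
t = (x̄ − μ₀)/(s/√n) = (122.6 − 129.7)/(27.14/√18) = -1.110
df = n − 1 = 17
Two-sided p-value ≈ 0.2825
Since p ≈ 0.2825 > α = 0.05, fail to reject H0; the evidence is not statistically significant.

-1.110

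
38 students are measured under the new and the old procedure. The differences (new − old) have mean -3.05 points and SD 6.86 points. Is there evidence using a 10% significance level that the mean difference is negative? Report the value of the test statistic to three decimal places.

-2.741

H0: μ_d = 0; H1: μ_d < 0 (paired t-test on the differences, left-tailed).
t = d̄/(s_d/√n) = -3.05/(6.86/√38) = -2.741
df = n − 1 = 37
p-value = P(T ≤ -2.741) ≈ 0.005
Since p ≈ 0.005 < α = 0.1, reject H0; the evidence is statistically significant.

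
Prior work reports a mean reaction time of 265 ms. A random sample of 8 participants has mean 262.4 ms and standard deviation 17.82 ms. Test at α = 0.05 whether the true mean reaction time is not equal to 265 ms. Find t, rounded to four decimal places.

-0.4127

H0: μ = 265; H1: μ ≠ 265 (one-sample t-test, two-sided).
t = (x̄ − μ₀)/(s/√n) = (262.4 − 265)/(17.82/√8) = -0.4127
df = n − 1 = 7
Two-sided p-value ≈ 0.6922
Since p ≈ 0.6922 > α = 0.05, fail to reject H0; the data do not provide sufficient evidence against H0.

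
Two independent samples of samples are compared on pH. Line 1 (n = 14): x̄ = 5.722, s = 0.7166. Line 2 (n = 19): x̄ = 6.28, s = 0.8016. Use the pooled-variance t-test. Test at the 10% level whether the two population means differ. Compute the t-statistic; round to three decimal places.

-2.065

Let group 1 = line 1, group 2 = line 2. H0: μ_1 = μ_2; H1: μ_1 ≠ μ_2 (two-sample pooled-variance t-test, two-sided).
s_p² = [(14−1)·0.7166² + (19−1)·0.8016²]/(14+19−2) = 0.588446
t = (5.722 − 6.28)/√[0.588446·(1/14 + 1/19)] = -2.065
df = n₁ + n₂ − 2 = 31
Two-sided p-value ≈ 0.0474
Since p ≈ 0.0474 < α = 0.1, reject H0; the data support H1.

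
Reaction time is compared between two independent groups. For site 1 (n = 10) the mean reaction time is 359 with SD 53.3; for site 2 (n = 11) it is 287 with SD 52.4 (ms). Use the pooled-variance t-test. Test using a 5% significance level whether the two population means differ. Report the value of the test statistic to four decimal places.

3.1193

Let group 1 = site 1, group 2 = site 2. H0: μ_1 = μ_2; H1: μ_1 ≠ μ_2 (two-sample pooled-variance t-test, two-sided).
s_p² = [(10−1)·53.3² + (11−1)·52.4²]/(10+11−2) = 2790.82
t = (359 − 287)/√[2790.82·(1/10 + 1/11)] = 3.1193
df = n₁ + n₂ − 2 = 19
Two-sided p-value ≈ 0.006
Since p ≈ 0.006 < α = 0.05, reject H0; the data support H1.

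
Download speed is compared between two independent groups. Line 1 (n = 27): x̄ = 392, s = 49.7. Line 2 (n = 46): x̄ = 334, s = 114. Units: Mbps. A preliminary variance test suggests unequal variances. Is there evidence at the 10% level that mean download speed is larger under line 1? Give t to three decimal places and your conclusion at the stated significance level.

t = 2.999; reject H0

Let group 1 = line 1, group 2 = line 2. H0: μ_1 = μ_2; H1: μ_1 > μ_2 (Welch's two-sample t-test, right-tailed).
t = (x̄_1 − x̄_2)/√(s_1²/n_1 + s_2²/n_2) = (392 − 334)/√(49.7²/27 + 114²/46) = 2.999
Welch–Satterthwaite df ≈ 66.75
p-value = P(T ≥ 2.999) ≈ 0.0019
Since p ≈ 0.0019 < α = 0.1, reject H0; the evidence is statistically significant.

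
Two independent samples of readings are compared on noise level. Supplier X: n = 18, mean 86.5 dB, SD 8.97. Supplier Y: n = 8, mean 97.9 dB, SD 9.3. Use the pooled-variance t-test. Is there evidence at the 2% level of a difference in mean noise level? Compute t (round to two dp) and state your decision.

t = -2.96; reject H0

Let group 1 = supplier X, group 2 = supplier Y. H0: μ_1 = μ_2; H1: μ_1 ≠ μ_2 (two-sample pooled-variance t-test, two-sided).
s_p² = [(18−1)·8.97² + (8−1)·9.3²]/(18+8−2) = 82.2194
t = (86.5 − 97.9)/√[82.2194·(1/18 + 1/8)] = -2.96
df = n₁ + n₂ − 2 = 24
Two-sided p-value ≈ 0.007
Since p ≈ 0.007 < α = 0.02, reject H0; the data support H1.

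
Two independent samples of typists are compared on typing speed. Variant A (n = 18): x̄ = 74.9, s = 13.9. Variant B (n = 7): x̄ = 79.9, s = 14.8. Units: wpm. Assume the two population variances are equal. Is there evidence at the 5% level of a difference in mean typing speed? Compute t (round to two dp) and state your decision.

t = -0.79; fail to reject H0

Let group 1 = variant A, group 2 = variant B. H0: μ_1 = μ_2; H1: μ_1 ≠ μ_2 (two-sample pooled-variance t-test, two-sided).
s_p² = [(18−1)·13.9² + (7−1)·14.8²]/(18+7−2) = 199.948
t = (74.9 − 79.9)/√[199.948·(1/18 + 1/7)] = -0.79
df = n₁ + n₂ − 2 = 23
Two-sided p-value ≈ 0.4354
Since p ≈ 0.4354 > α = 0.05, fail to reject H0; the evidence is not statistically significant.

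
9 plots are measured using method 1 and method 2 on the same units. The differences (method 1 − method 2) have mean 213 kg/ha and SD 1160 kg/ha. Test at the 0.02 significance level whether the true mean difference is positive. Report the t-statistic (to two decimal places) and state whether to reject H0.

H0: μ_d = 0; H1: μ_d > 0 (paired t-test on the differences, right-tailed).
t = d̄/(s_d/√n) = 213/(1160/√9) = 0.55
df = n − 1 = 8
p-value = P(T ≥ 0.55) ≈ 0.298
Since p ≈ 0.298 > α = 0.02, fail to reject H0; the evidence is not statistically significant.

t = 0.55; fail to reject H0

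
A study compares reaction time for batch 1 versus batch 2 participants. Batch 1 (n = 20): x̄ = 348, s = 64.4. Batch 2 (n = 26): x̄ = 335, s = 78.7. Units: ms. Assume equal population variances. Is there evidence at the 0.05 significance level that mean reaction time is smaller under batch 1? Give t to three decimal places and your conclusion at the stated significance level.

Let group 1 = batch 1, group 2 = batch 2. H0: μ_1 = μ_2; H1: μ_1 < μ_2 (two-sample pooled-variance t-test, left-tailed).
s_p² = [(20−1)·64.4² + (26−1)·78.7²]/(20+26−2) = 5310.05
t = (348 − 335)/√[5310.05·(1/20 + 1/26)] = 0.600
df = n₁ + n₂ − 2 = 44
p-value = P(T ≤ 0.600) ≈ 0.7241
Since p ≈ 0.7241 > α = 0.05, fail to reject H0; the evidence is not statistically significant.

t = 0.600; fail to reject H0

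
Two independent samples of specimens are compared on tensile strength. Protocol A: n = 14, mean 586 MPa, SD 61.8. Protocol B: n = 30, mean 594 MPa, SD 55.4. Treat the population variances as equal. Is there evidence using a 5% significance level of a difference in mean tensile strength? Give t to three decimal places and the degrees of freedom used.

t = -0.430, df = 42

Let group 1 = protocol A, group 2 = protocol B. H0: μ_1 = μ_2; H1: μ_1 ≠ μ_2 (two-sample pooled-variance t-test, two-sided).
s_p² = [(14−1)·61.8² + (30−1)·55.4²]/(14+30−2) = 3301.33
t = (586 − 594)/√[3301.33·(1/14 + 1/30)] = -0.430
df = n₁ + n₂ − 2 = 42
Two-sided p-value ≈ 0.6693
Since p ≈ 0.6693 > α = 0.05, fail to reject H0; the evidence is not statistically significant.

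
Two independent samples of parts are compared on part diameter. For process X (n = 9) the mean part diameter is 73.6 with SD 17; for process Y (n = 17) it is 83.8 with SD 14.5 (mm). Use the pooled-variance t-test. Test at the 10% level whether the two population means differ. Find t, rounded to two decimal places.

Let group 1 = process X, group 2 = process Y. H0: μ_1 = μ_2; H1: μ_1 ≠ μ_2 (two-sample pooled-variance t-test, two-sided).
s_p² = [(9−1)·17² + (17−1)·14.5²]/(9+17−2) = 236.5
t = (73.6 − 83.8)/√[236.5·(1/9 + 1/17)] = -1.61
df = n₁ + n₂ − 2 = 24
Two-sided p-value ≈ 0.121
Since p ≈ 0.121 > α = 0.1, fail to reject H0; the evidence is not statistically significant.

-1.61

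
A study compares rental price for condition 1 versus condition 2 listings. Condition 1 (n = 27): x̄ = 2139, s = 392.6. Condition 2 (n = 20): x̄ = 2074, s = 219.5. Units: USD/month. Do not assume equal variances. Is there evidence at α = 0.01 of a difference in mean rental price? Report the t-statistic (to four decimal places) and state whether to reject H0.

Let group 1 = condition 1, group 2 = condition 2. H0: μ_1 = μ_2; H1: μ_1 ≠ μ_2 (Welch's two-sample t-test, two-sided).
t = (x̄_1 − x̄_2)/√(s_1²/n_1 + s_2²/n_2) = (2139 − 2074)/√(392.6²/27 + 219.5²/20) = 0.7214
Welch–Satterthwaite df ≈ 42.27
Two-sided p-value ≈ 0.475
Since p ≈ 0.475 > α = 0.01, fail to reject H0; the evidence is not statistically significant.

t = 0.7214; fail to reject H0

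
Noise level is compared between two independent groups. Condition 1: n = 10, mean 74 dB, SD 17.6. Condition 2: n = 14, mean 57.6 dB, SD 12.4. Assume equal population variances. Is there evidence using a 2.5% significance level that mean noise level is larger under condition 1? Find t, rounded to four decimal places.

Let group 1 = condition 1, group 2 = condition 2. H0: μ_1 = μ_2; H1: μ_1 > μ_2 (two-sample pooled-variance t-test, right-tailed).
s_p² = [(10−1)·17.6² + (14−1)·12.4²]/(10+14−2) = 217.578
t = (74 − 57.6)/√[217.578·(1/10 + 1/14)] = 2.6853
df = n₁ + n₂ − 2 = 22
p-value = P(T ≥ 2.6853) ≈ 0.007
Since p ≈ 0.007 < α = 0.025, reject H0; the evidence is statistically significant.

2.6853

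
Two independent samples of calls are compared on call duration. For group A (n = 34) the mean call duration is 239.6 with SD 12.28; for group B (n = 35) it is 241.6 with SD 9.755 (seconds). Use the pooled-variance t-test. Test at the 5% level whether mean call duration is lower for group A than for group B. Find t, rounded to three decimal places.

-0.750

Let group 1 = group A, group 2 = group B. H0: μ_1 = μ_2; H1: μ_1 < μ_2 (two-sample pooled-variance t-test, left-tailed).
s_p² = [(34−1)·12.28² + (35−1)·9.755²]/(34+35−2) = 122.564
t = (239.6 − 241.6)/√[122.564·(1/34 + 1/35)] = -0.750
df = n₁ + n₂ − 2 = 67
p-value = P(T ≤ -0.750) ≈ 0.228
Since p ≈ 0.228 > α = 0.05, fail to reject H0; the data do not provide sufficient evidence against H0.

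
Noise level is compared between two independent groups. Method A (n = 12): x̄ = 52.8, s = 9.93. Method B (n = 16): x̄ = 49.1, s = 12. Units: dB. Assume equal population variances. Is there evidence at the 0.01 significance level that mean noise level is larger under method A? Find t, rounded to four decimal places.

Let group 1 = method A, group 2 = method B. H0: μ_1 = μ_2; H1: μ_1 > μ_2 (two-sample pooled-variance t-test, right-tailed).
s_p² = [(12−1)·9.93² + (16−1)·12²]/(12+16−2) = 124.794
t = (52.8 − 49.1)/√[124.794·(1/12 + 1/16)] = 0.8673
df = n₁ + n₂ − 2 = 26
p-value = P(T ≥ 0.8673) ≈ 0.197
Since p ≈ 0.197 > α = 0.01, fail to reject H0; the evidence is not statistically significant.

0.8673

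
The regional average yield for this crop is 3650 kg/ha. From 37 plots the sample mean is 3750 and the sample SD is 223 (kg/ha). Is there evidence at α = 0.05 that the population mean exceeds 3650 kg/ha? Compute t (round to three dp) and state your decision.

t = 2.728; reject H0

H0: μ = 3650; H1: μ > 3650 (one-sample t-test, right-tailed).
t = (x̄ − μ₀)/(s/√n) = (3750 − 3650)/(223/√37) = 2.728
df = n − 1 = 36
p-value = P(T ≥ 2.728) ≈ 0.005
Since p ≈ 0.005 < α = 0.05, reject H0; the data support H1.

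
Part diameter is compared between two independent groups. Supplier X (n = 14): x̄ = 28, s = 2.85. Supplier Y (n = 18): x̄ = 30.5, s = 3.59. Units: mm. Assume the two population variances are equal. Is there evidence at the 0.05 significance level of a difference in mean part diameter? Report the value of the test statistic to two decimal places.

-2.13

Let group 1 = supplier X, group 2 = supplier Y. H0: μ_1 = μ_2; H1: μ_1 ≠ μ_2 (two-sample pooled-variance t-test, two-sided).
s_p² = [(14−1)·2.85² + (18−1)·3.59²]/(14+18−2) = 10.823
t = (28 − 30.5)/√[10.823·(1/14 + 1/18)] = -2.13
df = n₁ + n₂ − 2 = 30
Two-sided p-value ≈ 0.0413
Since p ≈ 0.0413 < α = 0.05, reject H0; the evidence is statistically significant.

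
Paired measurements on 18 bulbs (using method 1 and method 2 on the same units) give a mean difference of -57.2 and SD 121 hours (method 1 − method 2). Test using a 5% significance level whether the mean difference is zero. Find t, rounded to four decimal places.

H0: μ_d = 0; H1: μ_d ≠ 0 (paired t-test on the differences, two-sided).
t = d̄/(s_d/√n) = -57.2/(121/√18) = -2.0056
df = n − 1 = 17
Two-sided p-value ≈ 0.0611
Since p ≈ 0.0611 > α = 0.05, fail to reject H0; the evidence is not statistically significant.

-2.0056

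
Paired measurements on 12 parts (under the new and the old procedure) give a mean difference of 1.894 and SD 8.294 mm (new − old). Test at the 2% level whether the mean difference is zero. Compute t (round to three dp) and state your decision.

H0: μ_d = 0; H1: μ_d ≠ 0 (paired t-test on the differences, two-sided).
t = d̄/(s_d/√n) = 1.894/(8.294/√12) = 0.791
df = n − 1 = 11
Two-sided p-value ≈ 0.4456
Since p ≈ 0.4456 > α = 0.02, fail to reject H0; the data do not provide sufficient evidence against H0.

t = 0.791; fail to reject H0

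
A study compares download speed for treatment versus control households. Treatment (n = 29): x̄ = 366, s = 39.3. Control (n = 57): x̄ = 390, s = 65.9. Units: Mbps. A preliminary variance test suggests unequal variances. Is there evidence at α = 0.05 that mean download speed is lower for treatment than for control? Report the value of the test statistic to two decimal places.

-2.11

Let group 1 = treatment, group 2 = control. H0: μ_1 = μ_2; H1: μ_1 < μ_2 (Welch's two-sample t-test, left-tailed).
t = (x̄_1 − x̄_2)/√(s_1²/n_1 + s_2²/n_2) = (366 − 390)/√(39.3²/29 + 65.9²/57) = -2.11
Welch–Satterthwaite df ≈ 81.76
p-value = P(T ≤ -2.11) ≈ 0.019
Since p ≈ 0.019 < α = 0.05, reject H0; the data support H1.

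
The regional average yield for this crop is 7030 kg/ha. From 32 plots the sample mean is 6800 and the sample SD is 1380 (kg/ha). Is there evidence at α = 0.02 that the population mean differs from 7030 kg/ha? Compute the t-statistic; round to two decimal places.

H0: μ = 7030; H1: μ ≠ 7030 (one-sample t-test, two-sided).
t = (x̄ − μ₀)/(s/√n) = (6800 − 7030)/(1380/√32) = -0.94
df = n − 1 = 31
Two-sided p-value ≈ 0.3531
Since p ≈ 0.3531 > α = 0.02, fail to reject H0; the data do not provide sufficient evidence against H0.

-0.94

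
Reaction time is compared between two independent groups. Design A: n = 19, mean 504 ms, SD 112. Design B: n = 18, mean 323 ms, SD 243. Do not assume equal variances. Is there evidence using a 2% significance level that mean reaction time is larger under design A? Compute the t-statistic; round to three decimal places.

Let group 1 = design A, group 2 = design B. H0: μ_1 = μ_2; H1: μ_1 > μ_2 (Welch's two-sample t-test, right-tailed).
t = (x̄_1 − x̄_2)/√(s_1²/n_1 + s_2²/n_2) = (504 − 323)/√(112²/19 + 243²/18) = 2.883
Welch–Satterthwaite df ≈ 23.63
p-value = P(T ≥ 2.883) ≈ 0.004
Since p ≈ 0.004 < α = 0.02, reject H0; the data support H1.

2.883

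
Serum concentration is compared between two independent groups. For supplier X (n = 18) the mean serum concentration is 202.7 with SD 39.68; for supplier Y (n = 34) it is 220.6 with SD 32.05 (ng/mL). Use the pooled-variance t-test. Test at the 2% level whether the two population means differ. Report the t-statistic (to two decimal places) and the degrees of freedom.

Let group 1 = supplier X, group 2 = supplier Y. H0: μ_1 = μ_2; H1: μ_1 ≠ μ_2 (two-sample pooled-variance t-test, two-sided).
s_p² = [(18−1)·39.68² + (34−1)·32.05²]/(18+34−2) = 1213.28
t = (202.7 − 220.6)/√[1213.28·(1/18 + 1/34)] = -1.76
df = n₁ + n₂ − 2 = 50
Two-sided p-value ≈ 0.084
Since p ≈ 0.084 > α = 0.02, fail to reject H0; the data do not provide sufficient evidence against H0.

t = -1.76, df = 50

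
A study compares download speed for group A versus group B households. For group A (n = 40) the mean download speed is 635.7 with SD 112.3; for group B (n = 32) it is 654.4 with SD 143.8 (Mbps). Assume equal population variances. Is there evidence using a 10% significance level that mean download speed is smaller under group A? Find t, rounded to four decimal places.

-0.6198

Let group 1 = group A, group 2 = group B. H0: μ_1 = μ_2; H1: μ_1 < μ_2 (two-sample pooled-variance t-test, left-tailed).
s_p² = [(40−1)·112.3² + (32−1)·143.8²]/(40+32−2) = 16183.9
t = (635.7 − 654.4)/√[16183.9·(1/40 + 1/32)] = -0.6198
df = n₁ + n₂ − 2 = 70
p-value = P(T ≤ -0.6198) ≈ 0.2687
Since p ≈ 0.2687 > α = 0.1, fail to reject H0; the evidence is not statistically significant.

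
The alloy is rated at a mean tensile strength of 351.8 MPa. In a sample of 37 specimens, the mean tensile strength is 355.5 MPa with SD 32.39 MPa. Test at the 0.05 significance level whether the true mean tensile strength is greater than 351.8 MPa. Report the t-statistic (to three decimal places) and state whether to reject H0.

H0: μ = 351.8; H1: μ > 351.8 (one-sample t-test, right-tailed).
t = (x̄ − μ₀)/(s/√n) = (355.5 − 351.8)/(32.39/√37) = 0.695
df = n − 1 = 36
p-value = P(T ≥ 0.695) ≈ 0.2458
Since p ≈ 0.2458 > α = 0.05, fail to reject H0; the evidence is not statistically significant.

t = 0.695; fail to reject H0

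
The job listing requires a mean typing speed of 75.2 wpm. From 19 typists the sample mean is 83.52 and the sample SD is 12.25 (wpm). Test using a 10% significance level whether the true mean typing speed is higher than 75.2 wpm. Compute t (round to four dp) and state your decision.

t = 2.9605; reject H0

H0: μ = 75.2; H1: μ > 75.2 (one-sample t-test, right-tailed).
t = (x̄ − μ₀)/(s/√n) = (83.52 − 75.2)/(12.25/√19) = 2.9605
df = n − 1 = 18
p-value = P(T ≥ 2.9605) ≈ 0.0042
Since p ≈ 0.0042 < α = 0.1, reject H0; the evidence is statistically significant.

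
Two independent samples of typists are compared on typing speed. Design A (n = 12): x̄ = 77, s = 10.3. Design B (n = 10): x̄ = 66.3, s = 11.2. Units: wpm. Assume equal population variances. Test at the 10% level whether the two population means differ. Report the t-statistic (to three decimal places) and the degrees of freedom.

Let group 1 = design A, group 2 = design B. H0: μ_1 = μ_2; H1: μ_1 ≠ μ_2 (two-sample pooled-variance t-test, two-sided).
s_p² = [(12−1)·10.3² + (10−1)·11.2²]/(12+10−2) = 114.797
t = (77 − 66.3)/√[114.797·(1/12 + 1/10)] = 2.332
df = n₁ + n₂ − 2 = 20
Two-sided p-value ≈ 0.030
Since p ≈ 0.030 < α = 0.1, reject H0; the evidence is statistically significant.

t = 2.332, df = 20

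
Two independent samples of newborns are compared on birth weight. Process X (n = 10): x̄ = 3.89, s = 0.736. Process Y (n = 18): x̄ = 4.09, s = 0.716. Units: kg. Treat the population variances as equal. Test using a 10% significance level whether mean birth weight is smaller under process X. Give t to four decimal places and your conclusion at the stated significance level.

t = -0.7014; fail to reject H0

Let group 1 = process X, group 2 = process Y. H0: μ_1 = μ_2; H1: μ_1 < μ_2 (two-sample pooled-variance t-test, left-tailed).
s_p² = [(10−1)·0.736² + (18−1)·0.716²]/(10+18−2) = 0.522708
t = (3.89 − 4.09)/√[0.522708·(1/10 + 1/18)] = -0.7014
df = n₁ + n₂ − 2 = 26
p-value = P(T ≤ -0.7014) ≈ 0.245
Since p ≈ 0.245 > α = 0.1, fail to reject H0; the evidence is not statistically significant.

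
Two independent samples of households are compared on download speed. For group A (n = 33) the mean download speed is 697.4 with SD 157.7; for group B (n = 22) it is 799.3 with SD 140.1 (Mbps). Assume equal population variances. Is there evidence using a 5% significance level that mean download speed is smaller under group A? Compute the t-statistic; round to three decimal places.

Let group 1 = group A, group 2 = group B. H0: μ_1 = μ_2; H1: μ_1 < μ_2 (two-sample pooled-variance t-test, left-tailed).
s_p² = [(33−1)·157.7² + (22−1)·140.1²]/(33+22−2) = 22792.6
t = (697.4 − 799.3)/√[22792.6·(1/33 + 1/22)] = -2.452
df = n₁ + n₂ − 2 = 53
p-value = P(T ≤ -2.452) ≈ 0.0088
Since p ≈ 0.0088 < α = 0.05, reject H0; the data support H1.

-2.452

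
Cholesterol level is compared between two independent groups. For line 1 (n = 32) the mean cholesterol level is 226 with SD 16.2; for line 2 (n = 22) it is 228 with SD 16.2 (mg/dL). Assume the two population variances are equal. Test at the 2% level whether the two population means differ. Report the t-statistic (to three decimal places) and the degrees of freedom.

t = -0.446, df = 52

Let group 1 = line 1, group 2 = line 2. H0: μ_1 = μ_2; H1: μ_1 ≠ μ_2 (two-sample pooled-variance t-test, two-sided).
s_p² = [(32−1)·16.2² + (22−1)·16.2²]/(32+22−2) = 262.44
t = (226 − 228)/√[262.44·(1/32 + 1/22)] = -0.446
df = n₁ + n₂ − 2 = 52
Two-sided p-value ≈ 0.658
Since p ≈ 0.658 > α = 0.02, fail to reject H0; the data do not provide sufficient evidence against H0.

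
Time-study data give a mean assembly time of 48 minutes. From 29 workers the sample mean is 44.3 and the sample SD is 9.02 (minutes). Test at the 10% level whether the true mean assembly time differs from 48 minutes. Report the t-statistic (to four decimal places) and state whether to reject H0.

H0: μ = 48; H1: μ ≠ 48 (one-sample t-test, two-sided).
t = (x̄ − μ₀)/(s/√n) = (44.3 − 48)/(9.02/√29) = -2.2090
df = n − 1 = 28
Two-sided p-value ≈ 0.0355
Since p ≈ 0.0355 < α = 0.1, reject H0; the data support H1.

t = -2.2090; reject H0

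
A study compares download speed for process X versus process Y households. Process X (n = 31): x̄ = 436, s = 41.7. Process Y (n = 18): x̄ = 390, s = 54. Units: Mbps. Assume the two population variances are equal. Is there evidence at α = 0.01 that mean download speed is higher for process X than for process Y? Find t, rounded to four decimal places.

3.3364

Let group 1 = process X, group 2 = process Y. H0: μ_1 = μ_2; H1: μ_1 > μ_2 (two-sample pooled-variance t-test, right-tailed).
s_p² = [(31−1)·41.7² + (18−1)·54²]/(31+18−2) = 2164.65
t = (436 − 390)/√[2164.65·(1/31 + 1/18)] = 3.3364
df = n₁ + n₂ − 2 = 47
p-value = P(T ≥ 3.3364) ≈ 0.0008
Since p ≈ 0.0008 < α = 0.01, reject H0; the data support H1.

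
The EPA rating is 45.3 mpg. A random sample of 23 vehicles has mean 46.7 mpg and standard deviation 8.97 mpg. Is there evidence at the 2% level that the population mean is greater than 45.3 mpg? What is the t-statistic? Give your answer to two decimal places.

0.75

H0: μ = 45.3; H1: μ > 45.3 (one-sample t-test, right-tailed).
t = (x̄ − μ₀)/(s/√n) = (46.7 − 45.3)/(8.97/√23) = 0.75
df = n − 1 = 22
p-value = P(T ≥ 0.75) ≈ 0.231
Since p ≈ 0.231 > α = 0.02, fail to reject H0; the evidence is not statistically significant.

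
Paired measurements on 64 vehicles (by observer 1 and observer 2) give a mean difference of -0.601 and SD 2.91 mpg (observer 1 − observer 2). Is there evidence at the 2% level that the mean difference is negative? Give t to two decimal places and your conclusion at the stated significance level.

t = -1.65; fail to reject H0

H0: μ_d = 0; H1: μ_d < 0 (paired t-test on the differences, left-tailed).
t = d̄/(s_d/√n) = -0.601/(2.91/√64) = -1.65
df = n − 1 = 63
p-value = P(T ≤ -1.65) ≈ 0.052
Since p ≈ 0.052 > α = 0.02, fail to reject H0; the data do not provide sufficient evidence against H0.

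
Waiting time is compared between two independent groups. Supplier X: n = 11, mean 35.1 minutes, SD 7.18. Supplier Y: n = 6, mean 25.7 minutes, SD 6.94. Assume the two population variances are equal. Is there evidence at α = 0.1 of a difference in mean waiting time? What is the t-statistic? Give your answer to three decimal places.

2.608

Let group 1 = supplier X, group 2 = supplier Y. H0: μ_1 = μ_2; H1: μ_1 ≠ μ_2 (two-sample pooled-variance t-test, two-sided).
s_p² = [(11−1)·7.18² + (6−1)·6.94²]/(11+6−2) = 50.4228
t = (35.1 − 25.7)/√[50.4228·(1/11 + 1/6)] = 2.608
df = n₁ + n₂ − 2 = 15
Two-sided p-value ≈ 0.020
Since p ≈ 0.020 < α = 0.1, reject H0; the evidence is statistically significant.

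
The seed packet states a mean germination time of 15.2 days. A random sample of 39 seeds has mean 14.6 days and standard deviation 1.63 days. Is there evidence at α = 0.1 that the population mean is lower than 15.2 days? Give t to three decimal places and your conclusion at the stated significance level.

H0: μ = 15.2; H1: μ < 15.2 (one-sample t-test, left-tailed).
t = (x̄ − μ₀)/(s/√n) = (14.6 − 15.2)/(1.63/√39) = -2.299
df = n − 1 = 38
p-value = P(T ≤ -2.299) ≈ 0.0136
Since p ≈ 0.0136 < α = 0.1, reject H0; the evidence is statistically significant.

t = -2.299; reject H0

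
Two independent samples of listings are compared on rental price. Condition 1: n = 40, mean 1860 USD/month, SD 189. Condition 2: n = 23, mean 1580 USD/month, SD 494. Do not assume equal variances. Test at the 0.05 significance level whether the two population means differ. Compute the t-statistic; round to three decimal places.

Let group 1 = condition 1, group 2 = condition 2. H0: μ_1 = μ_2; H1: μ_1 ≠ μ_2 (Welch's two-sample t-test, two-sided).
t = (x̄_1 − x̄_2)/√(s_1²/n_1 + s_2²/n_2) = (1860 − 1580)/√(189²/40 + 494²/23) = 2.611
Welch–Satterthwaite df ≈ 25.76
Two-sided p-value ≈ 0.0149
Since p ≈ 0.0149 < α = 0.05, reject H0; the evidence is statistically significant.

2.611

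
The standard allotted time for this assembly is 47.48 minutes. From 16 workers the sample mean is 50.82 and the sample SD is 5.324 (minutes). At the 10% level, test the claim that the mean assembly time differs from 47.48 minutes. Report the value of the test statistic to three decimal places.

H0: μ = 47.48; H1: μ ≠ 47.48 (one-sample t-test, two-sided).
t = (x̄ − μ₀)/(s/√n) = (50.82 − 47.48)/(5.324/√16) = 2.509
df = n − 1 = 15
Two-sided p-value ≈ 0.0241
Since p ≈ 0.0241 < α = 0.1, reject H0; the evidence is statistically significant.

2.509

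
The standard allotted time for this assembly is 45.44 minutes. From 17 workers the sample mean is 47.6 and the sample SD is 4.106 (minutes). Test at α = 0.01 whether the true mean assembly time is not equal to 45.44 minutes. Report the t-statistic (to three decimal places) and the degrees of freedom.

t = 2.169, df = 16

H0: μ = 45.44; H1: μ ≠ 45.44 (one-sample t-test, two-sided).
t = (x̄ − μ₀)/(s/√n) = (47.6 − 45.44)/(4.106/√17) = 2.169
df = n − 1 = 16
Two-sided p-value ≈ 0.045
Since p ≈ 0.045 > α = 0.01, fail to reject H0; the evidence is not statistically significant.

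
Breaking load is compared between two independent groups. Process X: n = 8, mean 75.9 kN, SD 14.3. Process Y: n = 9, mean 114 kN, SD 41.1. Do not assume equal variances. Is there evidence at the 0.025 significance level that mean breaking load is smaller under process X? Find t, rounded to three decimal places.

-2.609

Let group 1 = process X, group 2 = process Y. H0: μ_1 = μ_2; H1: μ_1 < μ_2 (Welch's two-sample t-test, left-tailed).
t = (x̄_1 − x̄_2)/√(s_1²/n_1 + s_2²/n_2) = (75.9 − 114)/√(14.3²/8 + 41.1²/9) = -2.609
Welch–Satterthwaite df ≈ 10.11
p-value = P(T ≤ -2.609) ≈ 0.0129
Since p ≈ 0.0129 < α = 0.025, reject H0; the data support H1.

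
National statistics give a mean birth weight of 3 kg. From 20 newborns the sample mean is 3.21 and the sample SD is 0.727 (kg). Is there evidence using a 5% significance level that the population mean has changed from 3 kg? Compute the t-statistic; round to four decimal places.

1.2918

H0: μ = 3; H1: μ ≠ 3 (one-sample t-test, two-sided).
t = (x̄ − μ₀)/(s/√n) = (3.21 − 3)/(0.727/√20) = 1.2918
df = n − 1 = 19
Two-sided p-value ≈ 0.212
Since p ≈ 0.212 > α = 0.05, fail to reject H0; the data do not provide sufficient evidence against H0.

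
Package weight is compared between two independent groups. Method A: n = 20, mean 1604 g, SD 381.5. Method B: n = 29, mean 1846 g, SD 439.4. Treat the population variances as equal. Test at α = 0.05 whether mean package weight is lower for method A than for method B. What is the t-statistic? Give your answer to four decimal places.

-1.9968

Let group 1 = method A, group 2 = method B. H0: μ_1 = μ_2; H1: μ_1 < μ_2 (two-sample pooled-variance t-test, left-tailed).
s_p² = [(20−1)·381.5² + (29−1)·439.4²]/(20+29−2) = 173858
t = (1604 − 1846)/√[173858·(1/20 + 1/29)] = -1.9968
df = n₁ + n₂ − 2 = 47
p-value = P(T ≤ -1.9968) ≈ 0.026
Since p ≈ 0.026 < α = 0.05, reject H0; the evidence is statistically significant.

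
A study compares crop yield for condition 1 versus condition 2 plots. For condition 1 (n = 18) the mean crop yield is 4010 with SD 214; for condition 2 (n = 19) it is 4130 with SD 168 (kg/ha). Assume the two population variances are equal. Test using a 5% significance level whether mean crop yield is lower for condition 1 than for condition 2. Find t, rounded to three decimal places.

Let group 1 = condition 1, group 2 = condition 2. H0: μ_1 = μ_2; H1: μ_1 < μ_2 (two-sample pooled-variance t-test, left-tailed).
s_p² = [(18−1)·214² + (19−1)·168²]/(18+19−2) = 36759
t = (4010 − 4130)/√[36759·(1/18 + 1/19)] = -1.903
df = n₁ + n₂ − 2 = 35
p-value = P(T ≤ -1.903) ≈ 0.033
Since p ≈ 0.033 < α = 0.05, reject H0; the data support H1.

-1.903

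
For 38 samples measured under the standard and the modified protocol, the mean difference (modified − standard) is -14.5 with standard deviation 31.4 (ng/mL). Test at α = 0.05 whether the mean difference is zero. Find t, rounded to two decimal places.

H0: μ_d = 0; H1: μ_d ≠ 0 (paired t-test on the differences, two-sided).
t = d̄/(s_d/√n) = -14.5/(31.4/√38) = -2.85
df = n − 1 = 37
Two-sided p-value ≈ 0.007
Since p ≈ 0.007 < α = 0.05, reject H0; the data support H1.

-2.85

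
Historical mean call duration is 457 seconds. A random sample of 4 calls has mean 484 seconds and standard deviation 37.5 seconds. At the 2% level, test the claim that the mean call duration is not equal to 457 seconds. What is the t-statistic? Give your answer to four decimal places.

H0: μ = 457; H1: μ ≠ 457 (one-sample t-test, two-sided).
t = (x̄ − μ₀)/(s/√n) = (484 − 457)/(37.5/√4) = 1.4400
df = n − 1 = 3
Two-sided p-value ≈ 0.2455
Since p ≈ 0.2455 > α = 0.02, fail to reject H0; the data do not provide sufficient evidence against H0.

1.4400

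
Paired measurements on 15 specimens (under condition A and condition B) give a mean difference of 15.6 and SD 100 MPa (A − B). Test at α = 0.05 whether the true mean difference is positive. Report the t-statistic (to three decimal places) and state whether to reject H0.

H0: μ_d = 0; H1: μ_d > 0 (paired t-test on the differences, right-tailed).
t = d̄/(s_d/√n) = 15.6/(100/√15) = 0.604
df = n − 1 = 14
p-value = P(T ≥ 0.604) ≈ 0.278
Since p ≈ 0.278 > α = 0.05, fail to reject H0; the evidence is not statistically significant.

t = 0.604; fail to reject H0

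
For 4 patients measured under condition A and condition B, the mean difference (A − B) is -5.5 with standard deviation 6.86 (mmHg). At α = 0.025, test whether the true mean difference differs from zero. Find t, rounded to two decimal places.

H0: μ_d = 0; H1: μ_d ≠ 0 (paired t-test on the differences, two-sided).
t = d̄/(s_d/√n) = -5.5/(6.86/√4) = -1.60
df = n − 1 = 3
Two-sided p-value ≈ 0.2072
Since p ≈ 0.2072 > α = 0.025, fail to reject H0; the data do not provide sufficient evidence against H0.

-1.60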